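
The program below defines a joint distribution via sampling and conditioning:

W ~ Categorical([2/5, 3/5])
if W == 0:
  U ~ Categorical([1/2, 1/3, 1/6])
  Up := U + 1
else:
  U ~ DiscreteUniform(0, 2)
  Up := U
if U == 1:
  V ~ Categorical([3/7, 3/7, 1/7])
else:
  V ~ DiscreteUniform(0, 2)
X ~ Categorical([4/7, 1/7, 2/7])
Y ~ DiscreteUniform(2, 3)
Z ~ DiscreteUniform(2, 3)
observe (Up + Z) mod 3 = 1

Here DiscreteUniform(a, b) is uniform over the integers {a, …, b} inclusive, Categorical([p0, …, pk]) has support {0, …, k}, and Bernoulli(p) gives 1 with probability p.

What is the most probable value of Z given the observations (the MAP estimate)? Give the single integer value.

Enumerate traces; 72 have nonzero weight after conditioning:
  (W=0, U=0, V=0, X=0, Y=2, Z=3) weight 1/105
  (W=0, U=0, V=0, X=0, Y=3, Z=3) weight 1/105
  (W=0, U=0, V=0, X=1, Y=2, Z=3) weight 1/420
  (W=0, U=0, V=0, X=1, Y=3, Z=3) weight 1/420
  (W=0, U=0, V=0, X=2, Y=2, Z=3) weight 1/210
  (W=0, U=0, V=0, X=2, Y=3, Z=3) weight 1/210
  (W=0, U=0, V=1, X=0, Y=2, Z=3) weight 1/105
  (W=0, U=0, V=1, X=0, Y=3, Z=3) weight 1/105
  (W=0, U=1, V=0, X=0, Y=2, Z=2) weight 2/245
  … 63 more
Group by Z:
  weight(Z=2) = 1/6
  weight(Z=3) = 1/5
Total weight = 1/6 + 1/5 = 11/30
P(Z=2 | obs) = 1/6 / 11/30 = 5/11
P(Z=3 | obs) = 1/5 / 11/30 = 6/11
argmax = 3

argmax_v P(Z = v | obs) = 3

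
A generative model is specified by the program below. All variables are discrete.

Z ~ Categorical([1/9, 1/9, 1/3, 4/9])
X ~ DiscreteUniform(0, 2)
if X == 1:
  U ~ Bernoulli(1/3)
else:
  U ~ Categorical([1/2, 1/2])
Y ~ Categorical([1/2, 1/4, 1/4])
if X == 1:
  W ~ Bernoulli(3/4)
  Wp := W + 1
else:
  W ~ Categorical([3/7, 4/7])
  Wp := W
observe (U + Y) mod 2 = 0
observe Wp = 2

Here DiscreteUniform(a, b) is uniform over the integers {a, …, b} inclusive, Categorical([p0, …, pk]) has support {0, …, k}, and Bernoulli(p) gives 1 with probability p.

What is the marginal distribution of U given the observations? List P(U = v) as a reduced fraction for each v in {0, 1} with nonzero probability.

P(U=0) = 6/7, P(U=1) = 1/7

Enumerate traces; 12 have nonzero weight after conditioning:
  (Z=0, X=1, U=0, Y=0, W=1) weight 1/108
  (Z=0, X=1, U=0, Y=2, W=1) weight 1/216
  (Z=0, X=1, U=1, Y=1, W=1) weight 1/432
  (Z=1, X=1, U=0, Y=0, W=1) weight 1/108
  (Z=1, X=1, U=0, Y=2, W=1) weight 1/216
  (Z=1, X=1, U=1, Y=1, W=1) weight 1/432
  (Z=2, X=1, U=0, Y=0, W=1) weight 1/36
  (Z=2, X=1, U=0, Y=2, W=1) weight 1/72
  … 4 more
Group by U:
  weight(U=0) = 1/8
  weight(U=1) = 1/48
Total weight = 1/8 + 1/48 = 7/48
P(U=0 | obs) = 1/8 / 7/48 = 6/7
P(U=1 | obs) = 1/48 / 7/48 = 1/7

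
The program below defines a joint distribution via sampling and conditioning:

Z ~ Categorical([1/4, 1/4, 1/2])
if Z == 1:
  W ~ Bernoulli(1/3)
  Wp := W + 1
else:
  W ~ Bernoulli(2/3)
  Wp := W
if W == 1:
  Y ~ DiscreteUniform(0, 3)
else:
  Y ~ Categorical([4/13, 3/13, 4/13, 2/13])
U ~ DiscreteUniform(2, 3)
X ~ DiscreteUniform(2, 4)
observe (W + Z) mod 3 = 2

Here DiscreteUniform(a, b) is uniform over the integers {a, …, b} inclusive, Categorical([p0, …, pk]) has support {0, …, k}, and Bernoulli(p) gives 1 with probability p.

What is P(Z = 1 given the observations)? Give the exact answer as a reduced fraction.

P(Z = 1 | obs) = 1/3

Enumerate traces; 48 have nonzero weight after conditioning:
  (Z=1, W=1, Y=0, U=2, X=2) weight 1/288
  (Z=1, W=1, Y=0, U=2, X=3) weight 1/288
  (Z=1, W=1, Y=0, U=2, X=4) weight 1/288
  (Z=1, W=1, Y=0, U=3, X=2) weight 1/288
  (Z=1, W=1, Y=0, U=3, X=3) weight 1/288
  (Z=1, W=1, Y=0, U=3, X=4) weight 1/288
  (Z=1, W=1, Y=1, U=2, X=2) weight 1/288
  (Z=1, W=1, Y=1, U=2, X=3) weight 1/288
  (Z=2, W=0, Y=0, U=2, X=2) weight 1/117
  … 39 more
Group by Z:
  weight(Z=1) = 1/12
  weight(Z=2) = 1/6
Total weight = 1/12 + 1/6 = 1/4
P(Z=1 | obs) = 1/12 / 1/4 = 1/3
P(Z=2 | obs) = 1/6 / 1/4 = 2/3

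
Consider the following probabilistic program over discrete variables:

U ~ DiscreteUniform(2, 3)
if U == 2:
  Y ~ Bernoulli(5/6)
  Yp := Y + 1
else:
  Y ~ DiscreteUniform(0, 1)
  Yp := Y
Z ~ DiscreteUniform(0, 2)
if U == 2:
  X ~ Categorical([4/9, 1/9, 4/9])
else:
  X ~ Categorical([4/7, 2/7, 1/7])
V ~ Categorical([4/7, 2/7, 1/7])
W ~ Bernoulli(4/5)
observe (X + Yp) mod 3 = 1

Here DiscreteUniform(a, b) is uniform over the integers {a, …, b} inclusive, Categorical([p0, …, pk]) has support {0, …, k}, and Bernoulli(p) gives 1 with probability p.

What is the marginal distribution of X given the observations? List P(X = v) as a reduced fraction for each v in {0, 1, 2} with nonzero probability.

Enumerate traces; 72 have nonzero weight after conditioning:
  (U=2, Y=0, Z=0, X=0, V=0, W=0) weight 4/2835
  (U=2, Y=0, Z=0, X=0, V=0, W=1) weight 16/2835
  (U=2, Y=0, Z=0, X=0, V=1, W=0) weight 2/2835
  (U=2, Y=0, Z=0, X=0, V=1, W=1) weight 8/2835
  (U=2, Y=0, Z=0, X=0, V=2, W=0) weight 1/2835
  (U=2, Y=0, Z=0, X=0, V=2, W=1) weight 4/2835
  (U=2, Y=0, Z=1, X=0, V=0, W=0) weight 4/2835
  (U=2, Y=0, Z=1, X=0, V=0, W=1) weight 16/2835
  (U=2, Y=1, Z=0, X=2, V=0, W=0) weight 4/567
  (U=3, Y=0, Z=0, X=1, V=0, W=0) weight 2/735
  … 62 more
Group by X:
  weight(X=0) = 34/189
  weight(X=1) = 1/14
  weight(X=2) = 5/27
Total weight = 34/189 + 1/14 + 5/27 = 55/126
P(X=0 | obs) = 34/189 / 55/126 = 68/165
P(X=1 | obs) = 1/14 / 55/126 = 9/55
P(X=2 | obs) = 5/27 / 55/126 = 14/33

P(X=0) = 68/165, P(X=1) = 9/55, P(X=2) = 14/33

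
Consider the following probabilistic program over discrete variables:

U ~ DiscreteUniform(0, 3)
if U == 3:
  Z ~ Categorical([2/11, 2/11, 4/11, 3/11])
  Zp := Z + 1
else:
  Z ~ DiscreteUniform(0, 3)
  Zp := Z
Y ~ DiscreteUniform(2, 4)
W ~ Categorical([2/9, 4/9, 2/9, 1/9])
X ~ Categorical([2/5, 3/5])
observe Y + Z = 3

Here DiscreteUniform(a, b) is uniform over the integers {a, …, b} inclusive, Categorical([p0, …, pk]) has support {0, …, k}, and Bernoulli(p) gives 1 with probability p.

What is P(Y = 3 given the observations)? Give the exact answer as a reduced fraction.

Enumerate traces; 64 have nonzero weight after conditioning:
  (U=0, Z=0, Y=3, W=0, X=0) weight 1/540
  (U=0, Z=0, Y=3, W=0, X=1) weight 1/360
  (U=0, Z=0, Y=3, W=1, X=0) weight 1/270
  (U=0, Z=0, Y=3, W=1, X=1) weight 1/180
  (U=0, Z=0, Y=3, W=2, X=0) weight 1/540
  (U=0, Z=0, Y=3, W=2, X=1) weight 1/360
  (U=0, Z=0, Y=3, W=3, X=0) weight 1/1080
  (U=0, Z=0, Y=3, W=3, X=1) weight 1/720
  (U=0, Z=1, Y=2, W=0, X=0) weight 1/540
  … 55 more
Group by Y:
  weight(Y=2) = 41/528
  weight(Y=3) = 41/528
Total weight = 41/528 + 41/528 = 41/264
P(Y=2 | obs) = 41/528 / 41/264 = 1/2
P(Y=3 | obs) = 41/528 / 41/264 = 1/2

P(Y = 3 | obs) = 1/2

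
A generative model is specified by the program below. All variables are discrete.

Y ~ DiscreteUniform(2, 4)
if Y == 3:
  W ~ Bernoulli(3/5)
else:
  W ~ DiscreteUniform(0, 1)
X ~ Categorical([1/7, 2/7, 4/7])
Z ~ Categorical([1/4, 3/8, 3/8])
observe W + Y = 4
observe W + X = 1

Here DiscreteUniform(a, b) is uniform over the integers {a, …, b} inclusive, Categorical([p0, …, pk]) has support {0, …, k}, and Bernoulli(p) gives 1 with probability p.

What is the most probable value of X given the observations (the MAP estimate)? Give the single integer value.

argmax_v P(X = v | obs) = 1

Enumerate traces; 6 have nonzero weight after conditioning:
  (Y=3, W=1, X=0, Z=0) weight 1/140
  (Y=3, W=1, X=0, Z=1) weight 3/280
  (Y=3, W=1, X=0, Z=2) weight 3/280
  (Y=4, W=0, X=1, Z=0) weight 1/84
  (Y=4, W=0, X=1, Z=1) weight 1/56
  (Y=4, W=0, X=1, Z=2) weight 1/56
Group by X:
  weight(X=0) = 1/35
  weight(X=1) = 1/21
Total weight = 1/35 + 1/21 = 8/105
P(X=0 | obs) = 1/35 / 8/105 = 3/8
P(X=1 | obs) = 1/21 / 8/105 = 5/8
argmax = 1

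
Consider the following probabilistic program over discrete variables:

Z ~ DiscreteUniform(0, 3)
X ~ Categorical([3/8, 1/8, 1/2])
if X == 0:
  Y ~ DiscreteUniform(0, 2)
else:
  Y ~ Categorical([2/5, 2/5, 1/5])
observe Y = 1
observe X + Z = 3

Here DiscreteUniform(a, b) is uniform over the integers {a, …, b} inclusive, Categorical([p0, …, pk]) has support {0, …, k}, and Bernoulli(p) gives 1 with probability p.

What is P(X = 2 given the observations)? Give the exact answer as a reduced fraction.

P(X = 2 | obs) = 8/15

Enumerate traces; 3 have nonzero weight after conditioning:
  (Z=1, X=2, Y=1) weight 1/20
  (Z=2, X=1, Y=1) weight 1/80
  (Z=3, X=0, Y=1) weight 1/32
Group by X:
  weight(X=0) = 1/32
  weight(X=1) = 1/80
  weight(X=2) = 1/20
Total weight = 1/32 + 1/80 + 1/20 = 3/32
P(X=0 | obs) = 1/32 / 3/32 = 1/3
P(X=1 | obs) = 1/80 / 3/32 = 2/15
P(X=2 | obs) = 1/20 / 3/32 = 8/15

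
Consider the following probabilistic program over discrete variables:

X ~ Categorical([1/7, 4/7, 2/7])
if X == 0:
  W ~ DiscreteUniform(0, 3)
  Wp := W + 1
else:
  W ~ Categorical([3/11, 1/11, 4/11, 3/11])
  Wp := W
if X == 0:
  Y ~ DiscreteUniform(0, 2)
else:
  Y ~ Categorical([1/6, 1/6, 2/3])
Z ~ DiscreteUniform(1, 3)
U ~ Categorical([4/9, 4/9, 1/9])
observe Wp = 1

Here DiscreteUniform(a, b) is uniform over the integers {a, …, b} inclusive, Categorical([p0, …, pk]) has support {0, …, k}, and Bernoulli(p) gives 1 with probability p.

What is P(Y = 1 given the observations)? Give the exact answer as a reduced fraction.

P(Y = 1 | obs) = 23/105

Enumerate traces; 81 have nonzero weight after conditioning:
  (X=0, W=0, Y=0, Z=1, U=0) weight 1/567
  (X=0, W=0, Y=0, Z=1, U=1) weight 1/567
  (X=0, W=0, Y=0, Z=1, U=2) weight 1/2268
  (X=0, W=0, Y=0, Z=2, U=0) weight 1/567
  (X=0, W=0, Y=0, Z=2, U=1) weight 1/567
  (X=0, W=0, Y=0, Z=2, U=2) weight 1/2268
  (X=0, W=0, Y=0, Z=3, U=0) weight 1/567
  (X=0, W=0, Y=0, Z=3, U=1) weight 1/567
  (X=0, W=0, Y=1, Z=1, U=0) weight 1/567
  (X=0, W=0, Y=2, Z=1, U=0) weight 1/567
  … 71 more
Group by Y:
  weight(Y=0) = 23/924
  weight(Y=1) = 23/924
  weight(Y=2) = 59/924
Total weight = 23/924 + 23/924 + 59/924 = 5/44
P(Y=0 | obs) = 23/924 / 5/44 = 23/105
P(Y=1 | obs) = 23/924 / 5/44 = 23/105
P(Y=2 | obs) = 59/924 / 5/44 = 59/105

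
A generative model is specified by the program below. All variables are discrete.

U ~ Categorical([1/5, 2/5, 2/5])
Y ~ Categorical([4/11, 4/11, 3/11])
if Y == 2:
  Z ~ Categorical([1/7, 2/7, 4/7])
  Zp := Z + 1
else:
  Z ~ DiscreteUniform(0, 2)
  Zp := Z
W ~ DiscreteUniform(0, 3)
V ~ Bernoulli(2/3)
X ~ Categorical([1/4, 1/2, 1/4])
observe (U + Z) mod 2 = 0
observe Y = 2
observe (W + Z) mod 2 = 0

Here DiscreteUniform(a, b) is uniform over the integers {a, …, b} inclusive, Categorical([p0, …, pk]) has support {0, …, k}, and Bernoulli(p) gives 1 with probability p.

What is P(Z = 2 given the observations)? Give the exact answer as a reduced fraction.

Enumerate traces; 60 have nonzero weight after conditioning:
  (U=0, Y=2, Z=0, W=0, V=0, X=0) weight 1/6160
  (U=0, Y=2, Z=0, W=0, V=0, X=1) weight 1/3080
  (U=0, Y=2, Z=0, W=0, V=0, X=2) weight 1/6160
  (U=0, Y=2, Z=0, W=0, V=1, X=0) weight 1/3080
  (U=0, Y=2, Z=0, W=0, V=1, X=1) weight 1/1540
  (U=0, Y=2, Z=0, W=0, V=1, X=2) weight 1/3080
  (U=0, Y=2, Z=0, W=2, V=0, X=0) weight 1/6160
  (U=0, Y=2, Z=0, W=2, V=0, X=1) weight 1/3080
  (U=0, Y=2, Z=2, W=0, V=0, X=0) weight 1/1540
  (U=1, Y=2, Z=1, W=1, V=0, X=0) weight 1/1540
  … 50 more
Group by Z:
  weight(Z=0) = 9/770
  weight(Z=1) = 6/385
  weight(Z=2) = 18/385
Total weight = 9/770 + 6/385 + 18/385 = 57/770
P(Z=0 | obs) = 9/770 / 57/770 = 3/19
P(Z=1 | obs) = 6/385 / 57/770 = 4/19
P(Z=2 | obs) = 18/385 / 57/770 = 12/19

P(Z = 2 | obs) = 12/19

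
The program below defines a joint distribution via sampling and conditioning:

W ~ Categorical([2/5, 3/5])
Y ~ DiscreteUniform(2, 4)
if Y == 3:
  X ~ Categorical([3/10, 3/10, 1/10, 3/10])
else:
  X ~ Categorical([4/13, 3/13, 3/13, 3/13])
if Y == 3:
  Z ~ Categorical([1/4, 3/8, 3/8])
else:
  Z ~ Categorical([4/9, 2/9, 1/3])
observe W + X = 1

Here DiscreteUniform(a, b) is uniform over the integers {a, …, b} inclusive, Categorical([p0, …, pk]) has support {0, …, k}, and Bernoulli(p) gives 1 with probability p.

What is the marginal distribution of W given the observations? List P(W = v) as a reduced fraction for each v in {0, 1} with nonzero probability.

Enumerate traces; 18 have nonzero weight after conditioning:
  (W=0, Y=2, X=1, Z=0) weight 8/585
  (W=0, Y=2, X=1, Z=1) weight 4/585
  (W=0, Y=2, X=1, Z=2) weight 2/195
  (W=0, Y=3, X=1, Z=0) weight 1/100
  (W=0, Y=3, X=1, Z=1) weight 3/200
  (W=0, Y=3, X=1, Z=2) weight 3/200
  (W=0, Y=4, X=1, Z=0) weight 8/585
  (W=0, Y=4, X=1, Z=1) weight 4/585
  (W=1, Y=2, X=0, Z=0) weight 16/585
  … 9 more
Group by W:
  weight(W=0) = 33/325
  weight(W=1) = 119/650
Total weight = 33/325 + 119/650 = 37/130
P(W=0 | obs) = 33/325 / 37/130 = 66/185
P(W=1 | obs) = 119/650 / 37/130 = 119/185

P(W=0) = 66/185, P(W=1) = 119/185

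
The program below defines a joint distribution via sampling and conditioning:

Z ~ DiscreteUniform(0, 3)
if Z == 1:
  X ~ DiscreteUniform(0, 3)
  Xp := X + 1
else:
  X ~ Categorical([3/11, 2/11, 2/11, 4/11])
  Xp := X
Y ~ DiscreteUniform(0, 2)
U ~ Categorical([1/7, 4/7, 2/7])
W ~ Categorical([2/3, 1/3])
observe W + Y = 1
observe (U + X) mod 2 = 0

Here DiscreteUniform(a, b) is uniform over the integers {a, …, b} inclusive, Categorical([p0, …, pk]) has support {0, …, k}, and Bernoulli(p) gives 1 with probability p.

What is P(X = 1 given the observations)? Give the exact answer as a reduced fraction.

P(X = 1 | obs) = 70/311

Enumerate traces; 48 have nonzero weight after conditioning:
  (Z=0, X=0, Y=0, U=0, W=1) weight 1/924
  (Z=0, X=0, Y=0, U=2, W=1) weight 1/462
  (Z=0, X=0, Y=1, U=0, W=0) weight 1/462
  (Z=0, X=0, Y=1, U=2, W=0) weight 1/231
  (Z=0, X=1, Y=0, U=1, W=1) weight 2/693
  (Z=0, X=1, Y=1, U=1, W=0) weight 4/693
  (Z=0, X=2, Y=0, U=0, W=1) weight 1/1386
  (Z=0, X=2, Y=0, U=2, W=1) weight 1/693
  (Z=0, X=3, Y=0, U=1, W=1) weight 4/693
  … 39 more
Group by X:
  weight(X=0) = 47/1232
  weight(X=1) = 5/132
  weight(X=2) = 5/176
  weight(X=3) = 59/924
Total weight = 47/1232 + 5/132 + 5/176 + 59/924 = 311/1848
P(X=0 | obs) = 47/1232 / 311/1848 = 141/622
P(X=1 | obs) = 5/132 / 311/1848 = 70/311
P(X=2 | obs) = 5/176 / 311/1848 = 105/622
P(X=3 | obs) = 59/924 / 311/1848 = 118/311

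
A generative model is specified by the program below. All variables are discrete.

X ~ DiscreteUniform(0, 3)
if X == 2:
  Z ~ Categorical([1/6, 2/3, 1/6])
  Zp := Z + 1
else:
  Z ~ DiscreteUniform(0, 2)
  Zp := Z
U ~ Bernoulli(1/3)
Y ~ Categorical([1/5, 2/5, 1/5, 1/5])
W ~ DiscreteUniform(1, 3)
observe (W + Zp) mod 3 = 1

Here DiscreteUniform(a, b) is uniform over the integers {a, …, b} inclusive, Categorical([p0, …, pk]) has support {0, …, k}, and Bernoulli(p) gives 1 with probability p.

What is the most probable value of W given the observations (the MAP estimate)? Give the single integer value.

Enumerate traces; 96 have nonzero weight after conditioning:
  (X=0, Z=0, U=0, Y=0, W=1) weight 1/270
  (X=0, Z=0, U=0, Y=1, W=1) weight 1/135
  (X=0, Z=0, U=0, Y=2, W=1) weight 1/270
  (X=0, Z=0, U=0, Y=3, W=1) weight 1/270
  (X=0, Z=0, U=1, Y=0, W=1) weight 1/540
  (X=0, Z=0, U=1, Y=1, W=1) weight 1/270
  (X=0, Z=0, U=1, Y=2, W=1) weight 1/540
  (X=0, Z=0, U=1, Y=3, W=1) weight 1/540
  (X=0, Z=1, U=0, Y=0, W=3) weight 1/270
  (X=0, Z=2, U=0, Y=0, W=2) weight 1/270
  … 86 more
Group by W:
  weight(W=1) = 7/72
  weight(W=2) = 5/36
  weight(W=3) = 7/72
Total weight = 7/72 + 5/36 + 7/72 = 1/3
P(W=1 | obs) = 7/72 / 1/3 = 7/24
P(W=2 | obs) = 5/36 / 1/3 = 5/12
P(W=3 | obs) = 7/72 / 1/3 = 7/24
argmax = 2

argmax_v P(W = v | obs) = 2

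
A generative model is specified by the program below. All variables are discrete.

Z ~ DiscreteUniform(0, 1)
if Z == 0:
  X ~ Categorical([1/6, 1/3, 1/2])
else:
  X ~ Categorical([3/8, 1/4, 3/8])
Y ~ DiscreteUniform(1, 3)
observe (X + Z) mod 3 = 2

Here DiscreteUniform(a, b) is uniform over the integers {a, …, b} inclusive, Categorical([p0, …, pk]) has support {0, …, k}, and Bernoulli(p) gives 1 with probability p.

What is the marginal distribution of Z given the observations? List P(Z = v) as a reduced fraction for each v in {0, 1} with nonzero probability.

Enumerate traces; 6 have nonzero weight after conditioning:
  (Z=0, X=2, Y=1) weight 1/12
  (Z=0, X=2, Y=2) weight 1/12
  (Z=0, X=2, Y=3) weight 1/12
  (Z=1, X=1, Y=1) weight 1/24
  (Z=1, X=1, Y=2) weight 1/24
  (Z=1, X=1, Y=3) weight 1/24
Group by Z:
  weight(Z=0) = 1/4
  weight(Z=1) = 1/8
Total weight = 1/4 + 1/8 = 3/8
P(Z=0 | obs) = 1/4 / 3/8 = 2/3
P(Z=1 | obs) = 1/8 / 3/8 = 1/3

P(Z=0) = 2/3, P(Z=1) = 1/3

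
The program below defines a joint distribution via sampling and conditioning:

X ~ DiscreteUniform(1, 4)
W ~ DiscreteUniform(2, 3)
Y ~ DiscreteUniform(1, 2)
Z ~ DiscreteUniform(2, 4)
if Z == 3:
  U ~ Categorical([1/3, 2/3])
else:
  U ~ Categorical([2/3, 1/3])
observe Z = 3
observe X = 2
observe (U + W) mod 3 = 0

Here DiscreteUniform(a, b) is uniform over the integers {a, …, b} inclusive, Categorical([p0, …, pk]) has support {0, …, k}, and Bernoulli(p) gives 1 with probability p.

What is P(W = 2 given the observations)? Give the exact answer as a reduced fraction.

P(W = 2 | obs) = 2/3

Enumerate traces; 4 have nonzero weight after conditioning:
  (X=2, W=2, Y=1, Z=3, U=1) weight 1/72
  (X=2, W=2, Y=2, Z=3, U=1) weight 1/72
  (X=2, W=3, Y=1, Z=3, U=0) weight 1/144
  (X=2, W=3, Y=2, Z=3, U=0) weight 1/144
Group by W:
  weight(W=2) = 1/36
  weight(W=3) = 1/72
Total weight = 1/36 + 1/72 = 1/24
P(W=2 | obs) = 1/36 / 1/24 = 2/3
P(W=3 | obs) = 1/72 / 1/24 = 1/3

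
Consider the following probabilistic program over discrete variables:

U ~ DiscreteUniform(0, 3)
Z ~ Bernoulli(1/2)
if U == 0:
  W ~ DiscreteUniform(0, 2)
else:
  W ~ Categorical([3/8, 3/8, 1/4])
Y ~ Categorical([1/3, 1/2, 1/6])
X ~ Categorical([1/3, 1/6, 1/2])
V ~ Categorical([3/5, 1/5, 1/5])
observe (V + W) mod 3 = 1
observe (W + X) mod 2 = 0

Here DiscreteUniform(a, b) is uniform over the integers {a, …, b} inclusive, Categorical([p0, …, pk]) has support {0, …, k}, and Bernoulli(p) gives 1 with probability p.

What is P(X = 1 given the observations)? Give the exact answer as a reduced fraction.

P(X = 1 | obs) = 21/82

Enumerate traces; 120 have nonzero weight after conditioning:
  (U=0, Z=0, W=0, Y=0, X=0, V=1) weight 1/1080
  (U=0, Z=0, W=0, Y=0, X=2, V=1) weight 1/720
  (U=0, Z=0, W=0, Y=1, X=0, V=1) weight 1/720
  (U=0, Z=0, W=0, Y=1, X=2, V=1) weight 1/480
  (U=0, Z=0, W=0, Y=2, X=0, V=1) weight 1/2160
  (U=0, Z=0, W=0, Y=2, X=2, V=1) weight 1/1440
  (U=0, Z=0, W=1, Y=0, X=1, V=0) weight 1/720
  (U=0, Z=0, W=1, Y=1, X=1, V=0) weight 1/480
  … 112 more
Group by X:
  weight(X=0) = 61/1440
  weight(X=1) = 7/192
  weight(X=2) = 61/960
Total weight = 61/1440 + 7/192 + 61/960 = 41/288
P(X=0 | obs) = 61/1440 / 41/288 = 61/205
P(X=1 | obs) = 7/192 / 41/288 = 21/82
P(X=2 | obs) = 61/960 / 41/288 = 183/410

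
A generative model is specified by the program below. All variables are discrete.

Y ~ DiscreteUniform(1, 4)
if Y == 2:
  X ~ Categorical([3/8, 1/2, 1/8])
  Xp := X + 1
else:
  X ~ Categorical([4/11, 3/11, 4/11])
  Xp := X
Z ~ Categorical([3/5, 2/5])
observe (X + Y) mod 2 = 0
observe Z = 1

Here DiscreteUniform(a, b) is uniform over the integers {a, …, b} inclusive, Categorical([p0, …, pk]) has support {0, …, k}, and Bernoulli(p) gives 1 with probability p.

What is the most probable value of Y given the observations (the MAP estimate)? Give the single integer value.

Enumerate traces; 6 have nonzero weight after conditioning:
  (Y=1, X=1, Z=1) weight 3/110
  (Y=2, X=0, Z=1) weight 3/80
  (Y=2, X=2, Z=1) weight 1/80
  (Y=3, X=1, Z=1) weight 3/110
  (Y=4, X=0, Z=1) weight 2/55
  (Y=4, X=2, Z=1) weight 2/55
Group by Y:
  weight(Y=1) = 3/110
  weight(Y=2) = 1/20
  weight(Y=3) = 3/110
  weight(Y=4) = 4/55
Total weight = 3/110 + 1/20 + 3/110 + 4/55 = 39/220
P(Y=1 | obs) = 3/110 / 39/220 = 2/13
P(Y=2 | obs) = 1/20 / 39/220 = 11/39
P(Y=3 | obs) = 3/110 / 39/220 = 2/13
P(Y=4 | obs) = 4/55 / 39/220 = 16/39
argmax = 4

argmax_v P(Y = v | obs) = 4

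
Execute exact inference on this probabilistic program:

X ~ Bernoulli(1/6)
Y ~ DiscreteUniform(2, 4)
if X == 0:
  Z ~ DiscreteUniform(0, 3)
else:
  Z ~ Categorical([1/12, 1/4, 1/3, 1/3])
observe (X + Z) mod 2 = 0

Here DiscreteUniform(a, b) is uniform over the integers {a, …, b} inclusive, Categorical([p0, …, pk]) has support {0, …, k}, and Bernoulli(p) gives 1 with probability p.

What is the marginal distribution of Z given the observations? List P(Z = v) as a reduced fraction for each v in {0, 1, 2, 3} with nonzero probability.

Enumerate traces; 12 have nonzero weight after conditioning:
  (X=0, Y=2, Z=0) weight 5/72
  (X=0, Y=2, Z=2) weight 5/72
  (X=0, Y=3, Z=0) weight 5/72
  (X=0, Y=3, Z=2) weight 5/72
  (X=0, Y=4, Z=0) weight 5/72
  (X=0, Y=4, Z=2) weight 5/72
  (X=1, Y=2, Z=1) weight 1/72
  (X=1, Y=2, Z=3) weight 1/54
  … 4 more
Group by Z:
  weight(Z=0) = 5/24
  weight(Z=1) = 1/24
  weight(Z=2) = 5/24
  weight(Z=3) = 1/18
Total weight = 5/24 + 1/24 + 5/24 + 1/18 = 37/72
P(Z=0 | obs) = 5/24 / 37/72 = 15/37
P(Z=1 | obs) = 1/24 / 37/72 = 3/37
P(Z=2 | obs) = 5/24 / 37/72 = 15/37
P(Z=3 | obs) = 1/18 / 37/72 = 4/37

P(Z=0) = 15/37, P(Z=1) = 3/37, P(Z=2) = 15/37, P(Z=3) = 4/37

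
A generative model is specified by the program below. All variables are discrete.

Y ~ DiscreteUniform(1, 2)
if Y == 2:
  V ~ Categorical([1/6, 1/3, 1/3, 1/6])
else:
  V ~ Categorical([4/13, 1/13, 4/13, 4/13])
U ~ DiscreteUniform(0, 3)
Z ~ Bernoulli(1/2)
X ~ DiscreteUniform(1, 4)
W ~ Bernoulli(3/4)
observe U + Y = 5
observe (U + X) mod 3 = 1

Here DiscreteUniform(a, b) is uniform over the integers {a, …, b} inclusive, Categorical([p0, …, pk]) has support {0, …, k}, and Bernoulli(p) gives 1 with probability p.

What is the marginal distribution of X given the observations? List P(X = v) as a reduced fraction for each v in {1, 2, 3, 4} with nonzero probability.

P(X=1) = 1/2, P(X=4) = 1/2

Enumerate traces; 32 have nonzero weight after conditioning:
  (Y=2, V=0, U=3, Z=0, X=1, W=0) weight 1/1536
  (Y=2, V=0, U=3, Z=0, X=1, W=1) weight 1/512
  (Y=2, V=0, U=3, Z=0, X=4, W=0) weight 1/1536
  (Y=2, V=0, U=3, Z=0, X=4, W=1) weight 1/512
  (Y=2, V=0, U=3, Z=1, X=1, W=0) weight 1/1536
  (Y=2, V=0, U=3, Z=1, X=1, W=1) weight 1/512
  (Y=2, V=0, U=3, Z=1, X=4, W=0) weight 1/1536
  (Y=2, V=0, U=3, Z=1, X=4, W=1) weight 1/512
  … 24 more
Group by X:
  weight(X=1) = 1/32
  weight(X=4) = 1/32
Total weight = 1/32 + 1/32 = 1/16
P(X=1 | obs) = 1/32 / 1/16 = 1/2
P(X=4 | obs) = 1/32 / 1/16 = 1/2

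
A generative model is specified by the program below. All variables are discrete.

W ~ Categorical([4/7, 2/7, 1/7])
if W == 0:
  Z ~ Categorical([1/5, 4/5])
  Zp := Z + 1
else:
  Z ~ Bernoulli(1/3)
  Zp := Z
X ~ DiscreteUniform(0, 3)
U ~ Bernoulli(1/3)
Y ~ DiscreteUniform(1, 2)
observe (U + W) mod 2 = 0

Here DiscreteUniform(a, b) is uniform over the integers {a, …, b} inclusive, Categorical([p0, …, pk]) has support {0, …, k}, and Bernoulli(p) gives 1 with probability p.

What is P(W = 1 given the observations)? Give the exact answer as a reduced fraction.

Enumerate traces; 48 have nonzero weight after conditioning:
  (W=0, Z=0, X=0, U=0, Y=1) weight 1/105
  (W=0, Z=0, X=0, U=0, Y=2) weight 1/105
  (W=0, Z=0, X=1, U=0, Y=1) weight 1/105
  (W=0, Z=0, X=1, U=0, Y=2) weight 1/105
  (W=0, Z=0, X=2, U=0, Y=1) weight 1/105
  (W=0, Z=0, X=2, U=0, Y=2) weight 1/105
  (W=0, Z=0, X=3, U=0, Y=1) weight 1/105
  (W=0, Z=0, X=3, U=0, Y=2) weight 1/105
  (W=1, Z=0, X=0, U=1, Y=1) weight 1/126
  (W=2, Z=0, X=0, U=0, Y=1) weight 1/126
  … 38 more
Group by W:
  weight(W=0) = 8/21
  weight(W=1) = 2/21
  weight(W=2) = 2/21
Total weight = 8/21 + 2/21 + 2/21 = 4/7
P(W=0 | obs) = 8/21 / 4/7 = 2/3
P(W=1 | obs) = 2/21 / 4/7 = 1/6
P(W=2 | obs) = 2/21 / 4/7 = 1/6

P(W = 1 | obs) = 1/6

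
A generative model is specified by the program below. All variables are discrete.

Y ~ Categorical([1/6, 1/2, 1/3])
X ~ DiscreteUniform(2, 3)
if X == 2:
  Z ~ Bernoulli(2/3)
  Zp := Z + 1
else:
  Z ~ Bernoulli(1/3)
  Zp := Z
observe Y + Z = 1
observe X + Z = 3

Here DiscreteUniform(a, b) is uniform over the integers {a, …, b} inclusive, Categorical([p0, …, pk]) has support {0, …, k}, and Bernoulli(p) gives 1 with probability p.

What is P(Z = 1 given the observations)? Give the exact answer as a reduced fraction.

P(Z = 1 | obs) = 1/4

Enumerate traces; 2 have nonzero weight after conditioning:
  (Y=0, X=2, Z=1) weight 1/18
  (Y=1, X=3, Z=0) weight 1/6
Group by Z:
  weight(Z=0) = 1/6
  weight(Z=1) = 1/18
Total weight = 1/6 + 1/18 = 2/9
P(Z=0 | obs) = 1/6 / 2/9 = 3/4
P(Z=1 | obs) = 1/18 / 2/9 = 1/4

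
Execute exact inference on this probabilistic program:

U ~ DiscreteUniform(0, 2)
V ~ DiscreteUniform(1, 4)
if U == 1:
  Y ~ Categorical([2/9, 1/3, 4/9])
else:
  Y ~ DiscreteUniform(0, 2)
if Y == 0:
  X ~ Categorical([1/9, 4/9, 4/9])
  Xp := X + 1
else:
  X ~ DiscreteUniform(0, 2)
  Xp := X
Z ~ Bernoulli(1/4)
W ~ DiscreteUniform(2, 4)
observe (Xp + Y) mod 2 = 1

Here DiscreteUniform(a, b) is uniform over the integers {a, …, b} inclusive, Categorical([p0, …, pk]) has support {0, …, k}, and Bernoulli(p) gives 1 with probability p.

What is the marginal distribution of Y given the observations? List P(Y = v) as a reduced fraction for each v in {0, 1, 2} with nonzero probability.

P(Y=0) = 10/31, P(Y=1) = 27/62, P(Y=2) = 15/62

Enumerate traces; 360 have nonzero weight after conditioning:
  (U=0, V=1, Y=0, X=0, Z=0, W=2) weight 1/1296
  (U=0, V=1, Y=0, X=0, Z=0, W=3) weight 1/1296
  (U=0, V=1, Y=0, X=0, Z=0, W=4) weight 1/1296
  (U=0, V=1, Y=0, X=0, Z=1, W=2) weight 1/3888
  (U=0, V=1, Y=0, X=0, Z=1, W=3) weight 1/3888
  (U=0, V=1, Y=0, X=0, Z=1, W=4) weight 1/3888
  (U=0, V=1, Y=0, X=2, Z=0, W=2) weight 1/324
  (U=0, V=1, Y=0, X=2, Z=0, W=3) weight 1/324
  (U=0, V=1, Y=1, X=0, Z=0, W=2) weight 1/432
  (U=0, V=1, Y=2, X=1, Z=0, W=2) weight 1/432
  … 350 more
Group by Y:
  weight(Y=0) = 40/243
  weight(Y=1) = 2/9
  weight(Y=2) = 10/81
Total weight = 40/243 + 2/9 + 10/81 = 124/243
P(Y=0 | obs) = 40/243 / 124/243 = 10/31
P(Y=1 | obs) = 2/9 / 124/243 = 27/62
P(Y=2 | obs) = 10/81 / 124/243 = 15/62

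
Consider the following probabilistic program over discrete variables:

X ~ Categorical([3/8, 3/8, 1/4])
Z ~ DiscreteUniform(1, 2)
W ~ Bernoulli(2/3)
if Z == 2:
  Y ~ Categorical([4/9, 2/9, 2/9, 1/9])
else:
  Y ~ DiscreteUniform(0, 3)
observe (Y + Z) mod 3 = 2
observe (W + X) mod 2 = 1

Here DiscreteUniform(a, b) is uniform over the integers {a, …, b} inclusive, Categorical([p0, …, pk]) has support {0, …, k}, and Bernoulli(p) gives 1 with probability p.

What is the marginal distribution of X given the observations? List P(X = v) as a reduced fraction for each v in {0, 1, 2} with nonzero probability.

Enumerate traces; 9 have nonzero weight after conditioning:
  (X=0, Z=1, W=1, Y=1) weight 1/32
  (X=0, Z=2, W=1, Y=0) weight 1/18
  (X=0, Z=2, W=1, Y=3) weight 1/72
  (X=1, Z=1, W=0, Y=1) weight 1/64
  (X=1, Z=2, W=0, Y=0) weight 1/36
  (X=1, Z=2, W=0, Y=3) weight 1/144
  (X=2, Z=1, W=1, Y=1) weight 1/48
  (X=2, Z=2, W=1, Y=0) weight 1/27
  … 1 more
Group by X:
  weight(X=0) = 29/288
  weight(X=1) = 29/576
  weight(X=2) = 29/432
Total weight = 29/288 + 29/576 + 29/432 = 377/1728
P(X=0 | obs) = 29/288 / 377/1728 = 6/13
P(X=1 | obs) = 29/576 / 377/1728 = 3/13
P(X=2 | obs) = 29/432 / 377/1728 = 4/13

P(X=0) = 6/13, P(X=1) = 3/13, P(X=2) = 4/13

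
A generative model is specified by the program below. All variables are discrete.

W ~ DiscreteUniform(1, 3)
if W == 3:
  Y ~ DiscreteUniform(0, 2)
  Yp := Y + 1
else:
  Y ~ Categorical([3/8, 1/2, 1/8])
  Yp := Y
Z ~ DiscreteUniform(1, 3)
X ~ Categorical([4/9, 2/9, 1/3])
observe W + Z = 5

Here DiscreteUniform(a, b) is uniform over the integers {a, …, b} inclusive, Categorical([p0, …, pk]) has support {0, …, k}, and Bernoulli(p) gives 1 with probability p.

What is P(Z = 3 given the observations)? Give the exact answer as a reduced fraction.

P(Z = 3 | obs) = 1/2

Enumerate traces; 18 have nonzero weight after conditioning:
  (W=2, Y=0, Z=3, X=0) weight 1/54
  (W=2, Y=0, Z=3, X=1) weight 1/108
  (W=2, Y=0, Z=3, X=2) weight 1/72
  (W=2, Y=1, Z=3, X=0) weight 2/81
  (W=2, Y=1, Z=3, X=1) weight 1/81
  (W=2, Y=1, Z=3, X=2) weight 1/54
  (W=2, Y=2, Z=3, X=0) weight 1/162
  (W=2, Y=2, Z=3, X=1) weight 1/324
  (W=3, Y=0, Z=2, X=0) weight 4/243
  … 9 more
Group by Z:
  weight(Z=2) = 1/9
  weight(Z=3) = 1/9
Total weight = 1/9 + 1/9 = 2/9
P(Z=2 | obs) = 1/9 / 2/9 = 1/2
P(Z=3 | obs) = 1/9 / 2/9 = 1/2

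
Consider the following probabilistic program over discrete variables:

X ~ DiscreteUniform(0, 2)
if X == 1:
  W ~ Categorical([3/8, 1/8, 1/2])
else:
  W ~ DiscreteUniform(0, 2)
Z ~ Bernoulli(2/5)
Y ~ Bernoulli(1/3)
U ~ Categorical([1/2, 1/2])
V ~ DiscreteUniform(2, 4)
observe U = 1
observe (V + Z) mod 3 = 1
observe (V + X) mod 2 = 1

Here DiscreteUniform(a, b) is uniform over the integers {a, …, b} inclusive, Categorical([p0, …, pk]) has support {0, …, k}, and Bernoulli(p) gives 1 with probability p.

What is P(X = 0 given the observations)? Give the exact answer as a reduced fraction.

P(X = 0 | obs) = 2/7

Enumerate traces; 18 have nonzero weight after conditioning:
  (X=0, W=0, Z=1, Y=0, U=1, V=3) weight 2/405
  (X=0, W=0, Z=1, Y=1, U=1, V=3) weight 1/405
  (X=0, W=1, Z=1, Y=0, U=1, V=3) weight 2/405
  (X=0, W=1, Z=1, Y=1, U=1, V=3) weight 1/405
  (X=0, W=2, Z=1, Y=0, U=1, V=3) weight 2/405
  (X=0, W=2, Z=1, Y=1, U=1, V=3) weight 1/405
  (X=1, W=0, Z=0, Y=0, U=1, V=4) weight 1/120
  (X=1, W=0, Z=0, Y=1, U=1, V=4) weight 1/240
  (X=2, W=0, Z=1, Y=0, U=1, V=3) weight 2/405
  … 9 more
Group by X:
  weight(X=0) = 1/45
  weight(X=1) = 1/30
  weight(X=2) = 1/45
Total weight = 1/45 + 1/30 + 1/45 = 7/90
P(X=0 | obs) = 1/45 / 7/90 = 2/7
P(X=1 | obs) = 1/30 / 7/90 = 3/7
P(X=2 | obs) = 1/45 / 7/90 = 2/7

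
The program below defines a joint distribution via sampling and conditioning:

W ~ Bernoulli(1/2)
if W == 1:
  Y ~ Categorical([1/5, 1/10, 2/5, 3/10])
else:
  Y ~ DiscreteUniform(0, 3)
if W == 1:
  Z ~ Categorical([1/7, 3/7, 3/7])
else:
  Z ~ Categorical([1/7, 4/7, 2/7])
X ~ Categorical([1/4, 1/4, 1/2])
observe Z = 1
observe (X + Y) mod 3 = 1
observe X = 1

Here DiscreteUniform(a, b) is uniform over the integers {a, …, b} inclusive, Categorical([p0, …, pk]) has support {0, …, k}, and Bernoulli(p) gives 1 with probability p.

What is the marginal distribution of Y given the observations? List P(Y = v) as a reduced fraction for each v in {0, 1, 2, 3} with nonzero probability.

Enumerate traces; 4 have nonzero weight after conditioning:
  (W=0, Y=0, Z=1, X=1) weight 1/56
  (W=0, Y=3, Z=1, X=1) weight 1/56
  (W=1, Y=0, Z=1, X=1) weight 3/280
  (W=1, Y=3, Z=1, X=1) weight 9/560
Group by Y:
  weight(Y=0) = 1/35
  weight(Y=3) = 19/560
Total weight = 1/35 + 19/560 = 1/16
P(Y=0 | obs) = 1/35 / 1/16 = 16/35
P(Y=3 | obs) = 19/560 / 1/16 = 19/35

P(Y=0) = 16/35, P(Y=3) = 19/35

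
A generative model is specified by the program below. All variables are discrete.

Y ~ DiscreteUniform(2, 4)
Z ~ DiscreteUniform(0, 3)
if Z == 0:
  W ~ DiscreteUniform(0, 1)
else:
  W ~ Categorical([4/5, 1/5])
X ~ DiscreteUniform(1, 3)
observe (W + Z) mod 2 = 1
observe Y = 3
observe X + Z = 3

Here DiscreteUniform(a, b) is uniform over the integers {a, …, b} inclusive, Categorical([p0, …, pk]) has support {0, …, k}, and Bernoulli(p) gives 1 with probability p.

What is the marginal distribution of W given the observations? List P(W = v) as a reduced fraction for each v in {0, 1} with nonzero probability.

P(W=0) = 8/15, P(W=1) = 7/15

Enumerate traces; 3 have nonzero weight after conditioning:
  (Y=3, Z=0, W=1, X=3) weight 1/72
  (Y=3, Z=1, W=0, X=2) weight 1/45
  (Y=3, Z=2, W=1, X=1) weight 1/180
Group by W:
  weight(W=0) = 1/45
  weight(W=1) = 7/360
Total weight = 1/45 + 7/360 = 1/24
P(W=0 | obs) = 1/45 / 1/24 = 8/15
P(W=1 | obs) = 7/360 / 1/24 = 7/15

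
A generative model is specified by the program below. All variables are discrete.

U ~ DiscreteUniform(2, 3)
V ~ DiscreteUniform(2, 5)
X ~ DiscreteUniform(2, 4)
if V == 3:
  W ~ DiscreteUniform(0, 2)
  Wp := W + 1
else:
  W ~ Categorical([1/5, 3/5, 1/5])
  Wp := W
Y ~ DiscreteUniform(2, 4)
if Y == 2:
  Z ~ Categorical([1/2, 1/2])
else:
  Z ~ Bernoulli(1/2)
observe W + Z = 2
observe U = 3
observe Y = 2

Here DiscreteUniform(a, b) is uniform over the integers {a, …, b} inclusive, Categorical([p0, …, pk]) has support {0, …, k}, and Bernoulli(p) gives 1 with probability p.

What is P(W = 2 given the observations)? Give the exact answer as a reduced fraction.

P(W = 2 | obs) = 7/23

Enumerate traces; 24 have nonzero weight after conditioning:
  (U=3, V=2, X=2, W=1, Y=2, Z=1) weight 1/240
  (U=3, V=2, X=2, W=2, Y=2, Z=0) weight 1/720
  (U=3, V=2, X=3, W=1, Y=2, Z=1) weight 1/240
  (U=3, V=2, X=3, W=2, Y=2, Z=0) weight 1/720
  (U=3, V=2, X=4, W=1, Y=2, Z=1) weight 1/240
  (U=3, V=2, X=4, W=2, Y=2, Z=0) weight 1/720
  (U=3, V=3, X=2, W=1, Y=2, Z=1) weight 1/432
  (U=3, V=3, X=2, W=2, Y=2, Z=0) weight 1/432
  … 16 more
Group by W:
  weight(W=1) = 2/45
  weight(W=2) = 7/360
Total weight = 2/45 + 7/360 = 23/360
P(W=1 | obs) = 2/45 / 23/360 = 16/23
P(W=2 | obs) = 7/360 / 23/360 = 7/23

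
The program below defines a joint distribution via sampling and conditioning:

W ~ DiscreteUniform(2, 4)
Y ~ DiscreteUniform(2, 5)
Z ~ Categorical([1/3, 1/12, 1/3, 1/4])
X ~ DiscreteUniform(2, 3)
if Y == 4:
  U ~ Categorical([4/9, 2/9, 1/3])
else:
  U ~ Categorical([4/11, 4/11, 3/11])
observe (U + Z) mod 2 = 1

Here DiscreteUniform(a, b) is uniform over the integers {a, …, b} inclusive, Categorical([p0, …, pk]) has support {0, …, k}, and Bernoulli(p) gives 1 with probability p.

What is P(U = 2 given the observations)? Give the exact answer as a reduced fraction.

P(U = 2 | obs) = 57/263

Enumerate traces; 144 have nonzero weight after conditioning:
  (W=2, Y=2, Z=0, X=2, U=1) weight 1/198
  (W=2, Y=2, Z=0, X=3, U=1) weight 1/198
  (W=2, Y=2, Z=1, X=2, U=0) weight 1/792
  (W=2, Y=2, Z=1, X=2, U=2) weight 1/1056
  (W=2, Y=2, Z=1, X=3, U=0) weight 1/792
  (W=2, Y=2, Z=1, X=3, U=2) weight 1/1056
  (W=2, Y=2, Z=2, X=2, U=1) weight 1/198
  (W=2, Y=2, Z=2, X=3, U=1) weight 1/198
  … 136 more
Group by U:
  weight(U=0) = 38/297
  weight(U=1) = 65/297
  weight(U=2) = 19/198
Total weight = 38/297 + 65/297 + 19/198 = 263/594
P(U=0 | obs) = 38/297 / 263/594 = 76/263
P(U=1 | obs) = 65/297 / 263/594 = 130/263
P(U=2 | obs) = 19/198 / 263/594 = 57/263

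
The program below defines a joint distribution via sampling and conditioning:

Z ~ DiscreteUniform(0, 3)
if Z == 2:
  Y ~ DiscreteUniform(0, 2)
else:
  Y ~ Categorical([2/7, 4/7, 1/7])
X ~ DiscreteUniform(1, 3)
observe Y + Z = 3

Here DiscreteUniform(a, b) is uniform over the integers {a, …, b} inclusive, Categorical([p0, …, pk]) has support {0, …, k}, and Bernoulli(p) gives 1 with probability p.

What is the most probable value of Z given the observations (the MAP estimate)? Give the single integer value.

argmax_v P(Z = v | obs) = 2

Enumerate traces; 9 have nonzero weight after conditioning:
  (Z=1, Y=2, X=1) weight 1/84
  (Z=1, Y=2, X=2) weight 1/84
  (Z=1, Y=2, X=3) weight 1/84
  (Z=2, Y=1, X=1) weight 1/36
  (Z=2, Y=1, X=2) weight 1/36
  (Z=2, Y=1, X=3) weight 1/36
  (Z=3, Y=0, X=1) weight 1/42
  (Z=3, Y=0, X=2) weight 1/42
  … 1 more
Group by Z:
  weight(Z=1) = 1/28
  weight(Z=2) = 1/12
  weight(Z=3) = 1/14
Total weight = 1/28 + 1/12 + 1/14 = 4/21
P(Z=1 | obs) = 1/28 / 4/21 = 3/16
P(Z=2 | obs) = 1/12 / 4/21 = 7/16
P(Z=3 | obs) = 1/14 / 4/21 = 3/8
argmax = 2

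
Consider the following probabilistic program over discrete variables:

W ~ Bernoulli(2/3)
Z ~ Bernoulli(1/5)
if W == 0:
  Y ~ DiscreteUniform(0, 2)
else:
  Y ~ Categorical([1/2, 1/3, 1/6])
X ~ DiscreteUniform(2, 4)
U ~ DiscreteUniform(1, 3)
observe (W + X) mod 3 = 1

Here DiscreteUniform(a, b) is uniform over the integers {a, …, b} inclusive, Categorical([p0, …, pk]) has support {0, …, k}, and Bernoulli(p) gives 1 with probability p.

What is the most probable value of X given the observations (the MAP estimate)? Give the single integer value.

argmax_v P(X = v | obs) = 3

Enumerate traces; 36 have nonzero weight after conditioning:
  (W=0, Z=0, Y=0, X=4, U=1) weight 4/405
  (W=0, Z=0, Y=0, X=4, U=2) weight 4/405
  (W=0, Z=0, Y=0, X=4, U=3) weight 4/405
  (W=0, Z=0, Y=1, X=4, U=1) weight 4/405
  (W=0, Z=0, Y=1, X=4, U=2) weight 4/405
  (W=0, Z=0, Y=1, X=4, U=3) weight 4/405
  (W=0, Z=0, Y=2, X=4, U=1) weight 4/405
  (W=0, Z=0, Y=2, X=4, U=2) weight 4/405
  (W=1, Z=0, Y=0, X=3, U=1) weight 4/135
  … 27 more
Group by X:
  weight(X=3) = 2/9
  weight(X=4) = 1/9
Total weight = 2/9 + 1/9 = 1/3
P(X=3 | obs) = 2/9 / 1/3 = 2/3
P(X=4 | obs) = 1/9 / 1/3 = 1/3
argmax = 3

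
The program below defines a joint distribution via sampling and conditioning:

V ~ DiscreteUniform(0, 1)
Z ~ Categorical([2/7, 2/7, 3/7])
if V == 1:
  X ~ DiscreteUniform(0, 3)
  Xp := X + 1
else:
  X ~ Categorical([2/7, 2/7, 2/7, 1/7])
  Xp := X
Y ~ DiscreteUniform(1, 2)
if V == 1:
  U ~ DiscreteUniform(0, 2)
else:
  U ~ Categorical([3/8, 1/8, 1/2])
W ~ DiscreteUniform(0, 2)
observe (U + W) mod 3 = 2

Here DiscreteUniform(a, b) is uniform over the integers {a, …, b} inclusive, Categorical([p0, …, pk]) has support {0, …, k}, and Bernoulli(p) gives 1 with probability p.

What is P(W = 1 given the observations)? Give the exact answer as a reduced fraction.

Enumerate traces; 144 have nonzero weight after conditioning:
  (V=0, Z=0, X=0, Y=1, U=0, W=2) weight 1/392
  (V=0, Z=0, X=0, Y=1, U=1, W=1) weight 1/1176
  (V=0, Z=0, X=0, Y=1, U=2, W=0) weight 1/294
  (V=0, Z=0, X=0, Y=2, U=0, W=2) weight 1/392
  (V=0, Z=0, X=0, Y=2, U=1, W=1) weight 1/1176
  (V=0, Z=0, X=0, Y=2, U=2, W=0) weight 1/294
  (V=0, Z=0, X=1, Y=1, U=0, W=2) weight 1/392
  (V=0, Z=0, X=1, Y=1, U=1, W=1) weight 1/1176
  … 136 more
Group by W:
  weight(W=0) = 5/36
  weight(W=1) = 11/144
  weight(W=2) = 17/144
Total weight = 5/36 + 11/144 + 17/144 = 1/3
P(W=0 | obs) = 5/36 / 1/3 = 5/12
P(W=1 | obs) = 11/144 / 1/3 = 11/48
P(W=2 | obs) = 17/144 / 1/3 = 17/48

P(W = 1 | obs) = 11/48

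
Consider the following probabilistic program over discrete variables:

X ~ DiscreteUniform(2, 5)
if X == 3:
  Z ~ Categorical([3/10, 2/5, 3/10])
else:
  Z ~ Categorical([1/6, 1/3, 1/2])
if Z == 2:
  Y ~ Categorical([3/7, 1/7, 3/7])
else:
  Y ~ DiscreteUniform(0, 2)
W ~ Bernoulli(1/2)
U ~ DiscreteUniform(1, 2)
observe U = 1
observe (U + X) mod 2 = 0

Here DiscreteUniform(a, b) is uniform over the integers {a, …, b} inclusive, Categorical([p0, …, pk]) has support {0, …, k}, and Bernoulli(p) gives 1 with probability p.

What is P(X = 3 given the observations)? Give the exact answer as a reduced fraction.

P(X = 3 | obs) = 1/2

Enumerate traces; 36 have nonzero weight after conditioning:
  (X=3, Z=0, Y=0, W=0, U=1) weight 1/160
  (X=3, Z=0, Y=0, W=1, U=1) weight 1/160
  (X=3, Z=0, Y=1, W=0, U=1) weight 1/160
  (X=3, Z=0, Y=1, W=1, U=1) weight 1/160
  (X=3, Z=0, Y=2, W=0, U=1) weight 1/160
  (X=3, Z=0, Y=2, W=1, U=1) weight 1/160
  (X=3, Z=1, Y=0, W=0, U=1) weight 1/120
  (X=3, Z=1, Y=0, W=1, U=1) weight 1/120
  (X=5, Z=0, Y=0, W=0, U=1) weight 1/288
  … 27 more
Group by X:
  weight(X=3) = 1/8
  weight(X=5) = 1/8
Total weight = 1/8 + 1/8 = 1/4
P(X=3 | obs) = 1/8 / 1/4 = 1/2
P(X=5 | obs) = 1/8 / 1/4 = 1/2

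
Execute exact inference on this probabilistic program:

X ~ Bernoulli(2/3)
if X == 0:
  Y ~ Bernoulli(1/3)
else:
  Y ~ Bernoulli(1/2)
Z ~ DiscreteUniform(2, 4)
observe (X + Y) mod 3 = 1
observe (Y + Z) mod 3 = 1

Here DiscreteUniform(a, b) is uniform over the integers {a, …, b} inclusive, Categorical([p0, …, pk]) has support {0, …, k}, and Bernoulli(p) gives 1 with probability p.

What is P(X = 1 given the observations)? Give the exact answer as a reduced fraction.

P(X = 1 | obs) = 3/4

Enumerate traces; 2 have nonzero weight after conditioning:
  (X=0, Y=1, Z=3) weight 1/27
  (X=1, Y=0, Z=4) weight 1/9
Group by X:
  weight(X=0) = 1/27
  weight(X=1) = 1/9
Total weight = 1/27 + 1/9 = 4/27
P(X=0 | obs) = 1/27 / 4/27 = 1/4
P(X=1 | obs) = 1/9 / 4/27 = 3/4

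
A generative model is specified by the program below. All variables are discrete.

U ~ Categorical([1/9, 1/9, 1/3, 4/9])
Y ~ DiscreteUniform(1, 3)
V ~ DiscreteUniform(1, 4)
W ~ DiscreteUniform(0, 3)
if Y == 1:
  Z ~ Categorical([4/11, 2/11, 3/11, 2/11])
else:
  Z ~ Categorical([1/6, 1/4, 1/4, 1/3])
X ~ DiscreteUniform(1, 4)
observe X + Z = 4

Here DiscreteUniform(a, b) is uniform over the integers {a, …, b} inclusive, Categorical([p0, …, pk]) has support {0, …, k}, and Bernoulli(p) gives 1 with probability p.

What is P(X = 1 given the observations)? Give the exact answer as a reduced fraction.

P(X = 1 | obs) = 28/99

Enumerate traces; 768 have nonzero weight after conditioning:
  (U=0, Y=1, V=1, W=0, Z=0, X=4) weight 1/4752
  (U=0, Y=1, V=1, W=0, Z=1, X=3) weight 1/9504
  (U=0, Y=1, V=1, W=0, Z=2, X=2) weight 1/6336
  (U=0, Y=1, V=1, W=0, Z=3, X=1) weight 1/9504
  (U=0, Y=1, V=1, W=1, Z=0, X=4) weight 1/4752
  (U=0, Y=1, V=1, W=1, Z=1, X=3) weight 1/9504
  (U=0, Y=1, V=1, W=1, Z=2, X=2) weight 1/6336
  (U=0, Y=1, V=1, W=1, Z=3, X=1) weight 1/9504
  … 760 more
Group by X:
  weight(X=1) = 7/99
  weight(X=2) = 17/264
  weight(X=3) = 5/88
  weight(X=4) = 23/396
Total weight = 7/99 + 17/264 + 5/88 + 23/396 = 1/4
P(X=1 | obs) = 7/99 / 1/4 = 28/99
P(X=2 | obs) = 17/264 / 1/4 = 17/66
P(X=3 | obs) = 5/88 / 1/4 = 5/22
P(X=4 | obs) = 23/396 / 1/4 = 23/99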